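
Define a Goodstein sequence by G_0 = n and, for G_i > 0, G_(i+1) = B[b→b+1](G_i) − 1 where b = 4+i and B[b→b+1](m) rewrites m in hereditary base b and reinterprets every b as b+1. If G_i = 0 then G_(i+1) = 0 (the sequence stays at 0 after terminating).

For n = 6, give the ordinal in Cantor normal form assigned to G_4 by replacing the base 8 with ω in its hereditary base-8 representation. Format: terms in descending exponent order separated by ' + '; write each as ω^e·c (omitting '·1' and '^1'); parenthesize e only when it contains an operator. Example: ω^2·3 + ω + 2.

step 0: 6 = 4 + 2; sub 5 for 4: 5 + 2; = 7; G_1 = 7−1 = 6
step 1: 6 = 5 + 1; sub 6 for 5: 6 + 1; = 7; G_2 = 7−1 = 6
step 2: 6 = 6; sub 7 for 6: 7; = 7; G_3 = 7−1 = 6
step 3: 6 = 6; sub 8 for 7: 6; = 6; G_4 = 6−1 = 5
step 4: 5 = 5; sub 9 for 8: 5; = 5; G_5 = 5−1 = 4

5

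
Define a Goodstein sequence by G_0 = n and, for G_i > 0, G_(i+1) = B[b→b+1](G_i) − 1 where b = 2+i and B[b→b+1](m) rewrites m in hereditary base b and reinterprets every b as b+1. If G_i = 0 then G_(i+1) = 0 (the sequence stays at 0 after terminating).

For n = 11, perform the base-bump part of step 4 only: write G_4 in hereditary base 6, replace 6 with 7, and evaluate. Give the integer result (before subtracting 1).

base 2: 11 = 2^(2 + 1) + 2 + 1; at 3: 3^(3 + 1) + 3 + 1 = 85; next = 84
base 3: 84 = 3^(3 + 1) + 3; at 4: 4^(4 + 1) + 4 = 1028; next = 1027
base 4: 1027 = 4^(4 + 1) + 3; at 5: 5^(5 + 1) + 3 = 15628; next = 15627
base 5: 15627 = 5^(5 + 1) + 2; at 6: 6^(6 + 1) + 2 = 279938; next = 279937
base 6: 279937 = 6^(6 + 1) + 1; at 7: 7^(7 + 1) + 1 = 5764802; next = 5764801

5764802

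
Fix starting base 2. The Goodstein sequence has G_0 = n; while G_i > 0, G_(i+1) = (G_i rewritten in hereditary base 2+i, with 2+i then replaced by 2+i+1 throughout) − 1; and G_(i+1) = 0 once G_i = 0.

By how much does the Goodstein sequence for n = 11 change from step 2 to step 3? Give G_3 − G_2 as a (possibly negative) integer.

14600

[0] 11 ≡ 2^(2 + 1) + 2 + 1 (base 2). Lift 3: 85. −1: 84.
[1] 84 ≡ 3^(3 + 1) + 3 (base 3). Lift 4: 1028. −1: 1027.
[2] 1027 ≡ 4^(4 + 1) + 3 (base 4). Lift 5: 15628. −1: 15627.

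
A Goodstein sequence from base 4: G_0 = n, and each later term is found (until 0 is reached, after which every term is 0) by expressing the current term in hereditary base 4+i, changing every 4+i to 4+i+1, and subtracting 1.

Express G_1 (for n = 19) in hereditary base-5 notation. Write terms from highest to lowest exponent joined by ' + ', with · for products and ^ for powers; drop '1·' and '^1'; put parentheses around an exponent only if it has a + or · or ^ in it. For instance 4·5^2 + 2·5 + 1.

base 4: 19 = 4^2 + 3; at 5: 5^2 + 3 = 28; next = 27
base 5: 27 = 5^2 + 2; at 6: 6^2 + 2 = 38; next = 37

5^2 + 2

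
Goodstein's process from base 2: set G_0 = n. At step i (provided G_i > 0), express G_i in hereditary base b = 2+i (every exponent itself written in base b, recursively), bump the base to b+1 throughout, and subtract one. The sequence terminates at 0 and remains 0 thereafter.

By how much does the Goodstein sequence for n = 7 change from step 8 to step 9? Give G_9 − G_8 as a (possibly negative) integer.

72273438

step 0: 7 = 2^2 + 2 + 1; sub 3 for 2: 3^3 + 3 + 1; = 31; G_1 = 31−1 = 30
step 1: 30 = 3^3 + 3; sub 4 for 3: 4^4 + 4; = 260; G_2 = 260−1 = 259
step 2: 259 = 4^4 + 3; sub 5 for 4: 5^5 + 3; = 3128; G_3 = 3128−1 = 3127
step 3: 3127 = 5^5 + 2; sub 6 for 5: 6^6 + 2; = 46658; G_4 = 46658−1 = 46657
step 4: 46657 = 6^6 + 1; sub 7 for 6: 7^7 + 1; = 823544; G_5 = 823544−1 = 823543
step 5: 823543 = 7^7; sub 8 for 7: 8^8; = 16777216; G_6 = 16777216−1 = 16777215
step 6: 16777215 = 7·8^7 + 7·8^6 + 7·8^5 + 7·8^4 + 7·8^3 + 7·8^2 + 7·8 + 7; sub 9 for 8: 7·9^7 + 7·9^6 + 7·9^5 + 7·9^4 + 7·9^3 + 7·9^2 + 7·9 + 7; = 37665880; G_7 = 37665880−1 = 37665879
step 7: 37665879 = 7·9^7 + 7·9^6 + 7·9^5 + 7·9^4 + 7·9^3 + 7·9^2 + 7·9 + 6; sub 10 for 9: 7·10^7 + 7·10^6 + 7·10^5 + 7·10^4 + 7·10^3 + 7·10^2 + 7·10 + 6; = 77777776; G_8 = 77777776−1 = 77777775
step 8: 77777775 = 7·10^7 + 7·10^6 + 7·10^5 + 7·10^4 + 7·10^3 + 7·10^2 + 7·10 + 5; sub 11 for 10: 7·11^7 + 7·11^6 + 7·11^5 + 7·11^4 + 7·11^3 + 7·11^2 + 7·11 + 5; = 150051214; G_9 = 150051214−1 = 150051213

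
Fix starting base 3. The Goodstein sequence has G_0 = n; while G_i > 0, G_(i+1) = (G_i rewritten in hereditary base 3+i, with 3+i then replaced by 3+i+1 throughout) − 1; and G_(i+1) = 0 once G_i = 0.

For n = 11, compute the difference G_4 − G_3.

4

(0) 11|_3 = 3^2 + 2 ↦ 4^2 + 2|_4 = 18 ⇒ 17
(1) 17|_4 = 4^2 + 1 ↦ 5^2 + 1|_5 = 26 ⇒ 25
(2) 25|_5 = 5^2 ↦ 6^2|_6 = 36 ⇒ 35
(3) 35|_6 = 5·6 + 5 ↦ 5·7 + 5|_7 = 40 ⇒ 39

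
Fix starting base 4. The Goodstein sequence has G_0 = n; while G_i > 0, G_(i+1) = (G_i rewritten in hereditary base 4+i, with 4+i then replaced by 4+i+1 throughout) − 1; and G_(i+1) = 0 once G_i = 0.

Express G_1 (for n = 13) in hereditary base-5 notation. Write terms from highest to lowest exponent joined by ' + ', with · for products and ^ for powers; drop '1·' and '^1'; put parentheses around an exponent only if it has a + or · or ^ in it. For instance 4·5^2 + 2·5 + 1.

3·5

i=0: 13 = 3·4 + 1 (b=4); 4→5: 3·5 + 1 = 16; 16−1 = 15
i=1: 15 = 3·5 (b=5); 5→6: 3·6 = 18; 18−1 = 17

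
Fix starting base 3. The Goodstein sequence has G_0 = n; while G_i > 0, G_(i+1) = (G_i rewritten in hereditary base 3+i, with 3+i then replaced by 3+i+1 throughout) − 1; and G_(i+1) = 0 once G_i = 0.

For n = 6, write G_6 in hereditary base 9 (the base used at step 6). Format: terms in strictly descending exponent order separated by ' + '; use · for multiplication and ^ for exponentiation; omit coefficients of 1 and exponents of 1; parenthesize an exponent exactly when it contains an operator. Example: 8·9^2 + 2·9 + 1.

base 3: 6 = 2·3; at 4: 2·4 = 8; next = 7
base 4: 7 = 4 + 3; at 5: 5 + 3 = 8; next = 7
base 5: 7 = 5 + 2; at 6: 6 + 2 = 8; next = 7
base 6: 7 = 6 + 1; at 7: 7 + 1 = 8; next = 7
base 7: 7 = 7; at 8: 8 = 8; next = 7
base 8: 7 = 7; at 9: 7 = 7; next = 6
base 9: 6 = 6; at 10: 6 = 6; next = 5

6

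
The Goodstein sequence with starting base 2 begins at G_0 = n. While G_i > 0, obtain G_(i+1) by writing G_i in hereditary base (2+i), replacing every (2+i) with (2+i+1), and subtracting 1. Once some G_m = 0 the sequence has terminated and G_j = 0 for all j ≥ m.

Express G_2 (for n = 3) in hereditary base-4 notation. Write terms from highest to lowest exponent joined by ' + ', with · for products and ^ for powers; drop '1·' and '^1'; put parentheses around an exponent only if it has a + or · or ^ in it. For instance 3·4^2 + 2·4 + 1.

3

3 —HB2→ 2 + 1 —bump→ 3 + 1 = 4 —(−1)→ 3
3 —HB3→ 3 —bump→ 4 = 4 —(−1)→ 3
3 —HB4→ 3 —bump→ 3 = 3 —(−1)→ 2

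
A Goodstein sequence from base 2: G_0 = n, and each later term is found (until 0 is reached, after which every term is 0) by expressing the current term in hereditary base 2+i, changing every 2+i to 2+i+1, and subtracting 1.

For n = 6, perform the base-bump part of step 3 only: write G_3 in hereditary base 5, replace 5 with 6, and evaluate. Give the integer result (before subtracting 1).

base 2: 6 = 2^2 + 2; at 3: 3^3 + 3 = 30; next = 29
base 3: 29 = 3^3 + 2; at 4: 4^4 + 2 = 258; next = 257
base 4: 257 = 4^4 + 1; at 5: 5^5 + 1 = 3126; next = 3125

46656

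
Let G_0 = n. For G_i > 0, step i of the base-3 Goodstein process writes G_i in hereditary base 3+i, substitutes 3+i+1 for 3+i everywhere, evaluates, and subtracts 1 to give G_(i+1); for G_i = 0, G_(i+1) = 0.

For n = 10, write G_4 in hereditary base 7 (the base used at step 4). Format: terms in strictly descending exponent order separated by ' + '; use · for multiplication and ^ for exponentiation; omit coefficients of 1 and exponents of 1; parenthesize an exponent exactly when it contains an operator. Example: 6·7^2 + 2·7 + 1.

i=0: 10 = 3^2 + 1 (b=3); 3→4: 4^2 + 1 = 17; 17−1 = 16
i=1: 16 = 4^2 (b=4); 4→5: 5^2 = 25; 25−1 = 24
i=2: 24 = 4·5 + 4 (b=5); 5→6: 4·6 + 4 = 28; 28−1 = 27
i=3: 27 = 4·6 + 3 (b=6); 6→7: 4·7 + 3 = 31; 31−1 = 30
i=4: 30 = 4·7 + 2 (b=7); 7→8: 4·8 + 2 = 34; 34−1 = 33

4·7 + 2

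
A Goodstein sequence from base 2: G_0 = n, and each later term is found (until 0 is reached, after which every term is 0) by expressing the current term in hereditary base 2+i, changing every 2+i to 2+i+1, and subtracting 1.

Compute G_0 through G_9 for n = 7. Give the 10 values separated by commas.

7, 30, 259, 3127, 46657, 823543, 16777215, 37665879, 77777775, 150051213

(0) 7|_2 = 2^2 + 2 + 1 ↦ 3^3 + 3 + 1|_3 = 31 ⇒ 30
(1) 30|_3 = 3^3 + 3 ↦ 4^4 + 4|_4 = 260 ⇒ 259
(2) 259|_4 = 4^4 + 3 ↦ 5^5 + 3|_5 = 3128 ⇒ 3127
(3) 3127|_5 = 5^5 + 2 ↦ 6^6 + 2|_6 = 46658 ⇒ 46657
(4) 46657|_6 = 6^6 + 1 ↦ 7^7 + 1|_7 = 823544 ⇒ 823543
(5) 823543|_7 = 7^7 ↦ 8^8|_8 = 16777216 ⇒ 16777215
(6) 16777215|_8 = 7·8^7 + 7·8^6 + 7·8^5 + 7·8^4 + 7·8^3 + 7·8^2 + 7·8 + 7 ↦ 7·9^7 + 7·9^6 + 7·9^5 + 7·9^4 + 7·9^3 + 7·9^2 + 7·9 + 7|_9 = 37665880 ⇒ 37665879
(7) 37665879|_9 = 7·9^7 + 7·9^6 + 7·9^5 + 7·9^4 + 7·9^3 + 7·9^2 + 7·9 + 6 ↦ 7·10^7 + 7·10^6 + 7·10^5 + 7·10^4 + 7·10^3 + 7·10^2 + 7·10 + 6|_10 = 77777776 ⇒ 77777775
(8) 77777775|_10 = 7·10^7 + 7·10^6 + 7·10^5 + 7·10^4 + 7·10^3 + 7·10^2 + 7·10 + 5 ↦ 7·11^7 + 7·11^6 + 7·11^5 + 7·11^4 + 7·11^3 + 7·11^2 + 7·11 + 5|_11 = 150051214 ⇒ 150051213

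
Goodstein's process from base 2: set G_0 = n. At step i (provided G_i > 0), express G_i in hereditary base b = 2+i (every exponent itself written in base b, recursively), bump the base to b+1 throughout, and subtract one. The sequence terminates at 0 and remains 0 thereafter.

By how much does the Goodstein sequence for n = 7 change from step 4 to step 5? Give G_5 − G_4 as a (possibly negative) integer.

776886

base 2: 7 = 2^2 + 2 + 1; at 3: 3^3 + 3 + 1 = 31; next = 30
base 3: 30 = 3^3 + 3; at 4: 4^4 + 4 = 260; next = 259
base 4: 259 = 4^4 + 3; at 5: 5^5 + 3 = 3128; next = 3127
base 5: 3127 = 5^5 + 2; at 6: 6^6 + 2 = 46658; next = 46657
base 6: 46657 = 6^6 + 1; at 7: 7^7 + 1 = 823544; next = 823543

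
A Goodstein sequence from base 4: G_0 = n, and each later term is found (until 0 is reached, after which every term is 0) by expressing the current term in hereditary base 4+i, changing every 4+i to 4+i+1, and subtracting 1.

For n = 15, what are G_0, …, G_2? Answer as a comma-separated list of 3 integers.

15, 17, 19

step 0: 15 = 3·4 + 3; sub 5 for 4: 3·5 + 3; = 18; G_1 = 18−1 = 17
step 1: 17 = 3·5 + 2; sub 6 for 5: 3·6 + 2; = 20; G_2 = 20−1 = 19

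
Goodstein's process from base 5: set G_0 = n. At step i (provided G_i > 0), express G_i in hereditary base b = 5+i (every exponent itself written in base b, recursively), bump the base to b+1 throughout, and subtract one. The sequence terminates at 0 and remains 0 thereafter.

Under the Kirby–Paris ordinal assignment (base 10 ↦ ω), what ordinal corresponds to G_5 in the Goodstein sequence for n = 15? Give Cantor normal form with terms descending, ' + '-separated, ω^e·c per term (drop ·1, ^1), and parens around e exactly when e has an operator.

ω·2 + 1

G_0 = 15. HB_5(15) = 3·5. Bump = 18. G_1 = 17.
G_1 = 17. HB_6(17) = 2·6 + 5. Bump = 19. G_2 = 18.
G_2 = 18. HB_7(18) = 2·7 + 4. Bump = 20. G_3 = 19.
G_3 = 19. HB_8(19) = 2·8 + 3. Bump = 21. G_4 = 20.
G_4 = 20. HB_9(20) = 2·9 + 2. Bump = 22. G_5 = 21.
G_5 = 21. HB_10(21) = 2·10 + 1. Bump = 23. G_6 = 22.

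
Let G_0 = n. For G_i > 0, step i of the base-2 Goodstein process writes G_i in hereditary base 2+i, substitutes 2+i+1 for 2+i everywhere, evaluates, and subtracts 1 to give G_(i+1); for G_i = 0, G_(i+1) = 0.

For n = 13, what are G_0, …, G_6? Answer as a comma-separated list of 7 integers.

13 —HB2→ 2^(2 + 1) + 2^2 + 1 —bump→ 3^(3 + 1) + 3^3 + 1 = 109 —(−1)→ 108
108 —HB3→ 3^(3 + 1) + 3^3 —bump→ 4^(4 + 1) + 4^4 = 1280 —(−1)→ 1279
1279 —HB4→ 4^(4 + 1) + 3·4^3 + 3·4^2 + 3·4 + 3 —bump→ 5^(5 + 1) + 3·5^3 + 3·5^2 + 3·5 + 3 = 16093 —(−1)→ 16092
16092 —HB5→ 5^(5 + 1) + 3·5^3 + 3·5^2 + 3·5 + 2 —bump→ 6^(6 + 1) + 3·6^3 + 3·6^2 + 3·6 + 2 = 280712 —(−1)→ 280711
280711 —HB6→ 6^(6 + 1) + 3·6^3 + 3·6^2 + 3·6 + 1 —bump→ 7^(7 + 1) + 3·7^3 + 3·7^2 + 3·7 + 1 = 5765999 —(−1)→ 5765998
5765998 —HB7→ 7^(7 + 1) + 3·7^3 + 3·7^2 + 3·7 —bump→ 8^(8 + 1) + 3·8^3 + 3·8^2 + 3·8 = 134219480 —(−1)→ 134219479

13, 108, 1279, 16092, 280711, 5765998, 134219479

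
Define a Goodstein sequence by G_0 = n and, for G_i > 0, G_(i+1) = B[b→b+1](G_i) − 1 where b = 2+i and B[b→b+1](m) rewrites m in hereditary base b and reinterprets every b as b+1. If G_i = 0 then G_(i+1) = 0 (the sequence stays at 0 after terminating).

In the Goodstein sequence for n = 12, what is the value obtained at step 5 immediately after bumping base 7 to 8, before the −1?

G_0=12  [base 2] 2^(2 + 1) + 2^2  →[2↦3]→  3^(3 + 1) + 3^3 = 108  −1 ⇒ G_1=107
G_1=107  [base 3] 3^(3 + 1) + 2·3^2 + 2·3 + 2  →[3↦4]→  4^(4 + 1) + 2·4^2 + 2·4 + 2 = 1066  −1 ⇒ G_2=1065
G_2=1065  [base 4] 4^(4 + 1) + 2·4^2 + 2·4 + 1  →[4↦5]→  5^(5 + 1) + 2·5^2 + 2·5 + 1 = 15686  −1 ⇒ G_3=15685
G_3=15685  [base 5] 5^(5 + 1) + 2·5^2 + 2·5  →[5↦6]→  6^(6 + 1) + 2·6^2 + 2·6 = 280020  −1 ⇒ G_4=280019
G_4=280019  [base 6] 6^(6 + 1) + 2·6^2 + 6 + 5  →[6↦7]→  7^(7 + 1) + 2·7^2 + 7 + 5 = 5764911  −1 ⇒ G_5=5764910
G_5=5764910  [base 7] 7^(7 + 1) + 2·7^2 + 7 + 4  →[7↦8]→  8^(8 + 1) + 2·8^2 + 8 + 4 = 134217868  −1 ⇒ G_6=134217867

134217868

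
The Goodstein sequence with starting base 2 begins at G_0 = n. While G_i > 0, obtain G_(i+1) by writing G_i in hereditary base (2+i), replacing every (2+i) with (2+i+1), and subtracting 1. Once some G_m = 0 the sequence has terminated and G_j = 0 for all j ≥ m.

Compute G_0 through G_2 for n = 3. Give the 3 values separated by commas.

i=0: 3 = 2 + 1 (b=2); 2→3: 3 + 1 = 4; 4−1 = 3
i=1: 3 = 3 (b=3); 3→4: 4 = 4; 4−1 = 3

3, 3, 3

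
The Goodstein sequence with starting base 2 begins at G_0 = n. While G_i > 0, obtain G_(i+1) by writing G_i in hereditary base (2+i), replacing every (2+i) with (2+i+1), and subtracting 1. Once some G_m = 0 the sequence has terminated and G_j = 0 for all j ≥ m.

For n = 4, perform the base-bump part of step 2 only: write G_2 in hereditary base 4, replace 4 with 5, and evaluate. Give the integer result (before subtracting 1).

step 0: 4 = 2^2; sub 3 for 2: 3^3; = 27; G_1 = 27−1 = 26
step 1: 26 = 2·3^2 + 2·3 + 2; sub 4 for 3: 2·4^2 + 2·4 + 2; = 42; G_2 = 42−1 = 41
step 2: 41 = 2·4^2 + 2·4 + 1; sub 5 for 4: 2·5^2 + 2·5 + 1; = 61; G_3 = 61−1 = 60

61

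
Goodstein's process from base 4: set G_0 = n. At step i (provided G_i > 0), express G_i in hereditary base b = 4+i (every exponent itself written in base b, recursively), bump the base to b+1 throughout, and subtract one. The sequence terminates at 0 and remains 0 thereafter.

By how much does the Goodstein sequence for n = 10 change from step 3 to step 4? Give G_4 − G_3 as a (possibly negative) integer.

0

step 0: 10 = 2·4 + 2; sub 5 for 4: 2·5 + 2; = 12; G_1 = 12−1 = 11
step 1: 11 = 2·5 + 1; sub 6 for 5: 2·6 + 1; = 13; G_2 = 13−1 = 12
step 2: 12 = 2·6; sub 7 for 6: 2·7; = 14; G_3 = 14−1 = 13
step 3: 13 = 7 + 6; sub 8 for 7: 8 + 6; = 14; G_4 = 14−1 = 13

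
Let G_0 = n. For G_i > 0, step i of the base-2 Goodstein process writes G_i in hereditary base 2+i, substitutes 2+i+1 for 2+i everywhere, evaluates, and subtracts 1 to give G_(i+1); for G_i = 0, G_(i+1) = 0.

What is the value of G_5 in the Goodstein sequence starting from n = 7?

823543

base 2: 7 = 2^2 + 2 + 1; at 3: 3^3 + 3 + 1 = 31; next = 30
base 3: 30 = 3^3 + 3; at 4: 4^4 + 4 = 260; next = 259
base 4: 259 = 4^4 + 3; at 5: 5^5 + 3 = 3128; next = 3127
base 5: 3127 = 5^5 + 2; at 6: 6^6 + 2 = 46658; next = 46657
base 6: 46657 = 6^6 + 1; at 7: 7^7 + 1 = 823544; next = 823543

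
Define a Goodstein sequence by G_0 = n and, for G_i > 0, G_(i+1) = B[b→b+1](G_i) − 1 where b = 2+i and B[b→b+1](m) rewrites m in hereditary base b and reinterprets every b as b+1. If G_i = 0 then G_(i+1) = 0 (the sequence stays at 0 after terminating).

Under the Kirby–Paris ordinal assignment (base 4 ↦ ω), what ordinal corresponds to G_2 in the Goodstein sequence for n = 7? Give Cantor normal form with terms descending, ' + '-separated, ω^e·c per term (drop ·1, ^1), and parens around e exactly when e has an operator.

ω^ω + 3

step 0: 7 = 2^2 + 2 + 1; sub 3 for 2: 3^3 + 3 + 1; = 31; G_1 = 31−1 = 30
step 1: 30 = 3^3 + 3; sub 4 for 3: 4^4 + 4; = 260; G_2 = 260−1 = 259
step 2: 259 = 4^4 + 3; sub 5 for 4: 5^5 + 3; = 3128; G_3 = 3128−1 = 3127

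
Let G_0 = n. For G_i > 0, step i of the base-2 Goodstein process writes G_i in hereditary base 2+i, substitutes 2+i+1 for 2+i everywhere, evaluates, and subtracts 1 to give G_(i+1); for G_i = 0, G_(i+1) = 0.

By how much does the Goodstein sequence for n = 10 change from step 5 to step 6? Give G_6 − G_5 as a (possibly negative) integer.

[0] 10 ≡ 2^(2 + 1) + 2 (base 2). Lift 3: 84. −1: 83.
[1] 83 ≡ 3^(3 + 1) + 2 (base 3). Lift 4: 1026. −1: 1025.
[2] 1025 ≡ 4^(4 + 1) + 1 (base 4). Lift 5: 15626. −1: 15625.
[3] 15625 ≡ 5^(5 + 1) (base 5). Lift 6: 279936. −1: 279935.
[4] 279935 ≡ 5·6^6 + 5·6^5 + 5·6^4 + 5·6^3 + 5·6^2 + 5·6 + 5 (base 6). Lift 7: 4215755. −1: 4215754.
[5] 4215754 ≡ 5·7^7 + 5·7^5 + 5·7^4 + 5·7^3 + 5·7^2 + 5·7 + 4 (base 7). Lift 8: 84073324. −1: 84073323.

79857569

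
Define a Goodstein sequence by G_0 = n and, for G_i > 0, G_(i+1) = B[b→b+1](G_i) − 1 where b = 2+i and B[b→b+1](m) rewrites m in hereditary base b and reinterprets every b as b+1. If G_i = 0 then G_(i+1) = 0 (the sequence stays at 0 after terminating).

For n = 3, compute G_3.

2

base 2: 3 = 2 + 1; at 3: 3 + 1 = 4; next = 3
base 3: 3 = 3; at 4: 4 = 4; next = 3
base 4: 3 = 3; at 5: 3 = 3; next = 2
base 5: 2 = 2; at 6: 2 = 2; next = 1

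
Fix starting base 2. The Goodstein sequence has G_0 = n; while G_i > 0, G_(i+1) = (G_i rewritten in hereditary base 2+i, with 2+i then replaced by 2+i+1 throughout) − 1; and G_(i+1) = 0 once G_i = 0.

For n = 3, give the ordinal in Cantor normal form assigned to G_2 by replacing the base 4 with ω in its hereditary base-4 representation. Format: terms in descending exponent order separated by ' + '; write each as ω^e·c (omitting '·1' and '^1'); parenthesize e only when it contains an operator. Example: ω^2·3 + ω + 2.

3 —HB2→ 2 + 1 —bump→ 3 + 1 = 4 —(−1)→ 3
3 —HB3→ 3 —bump→ 4 = 4 —(−1)→ 3
3 —HB4→ 3 —bump→ 3 = 3 —(−1)→ 2

3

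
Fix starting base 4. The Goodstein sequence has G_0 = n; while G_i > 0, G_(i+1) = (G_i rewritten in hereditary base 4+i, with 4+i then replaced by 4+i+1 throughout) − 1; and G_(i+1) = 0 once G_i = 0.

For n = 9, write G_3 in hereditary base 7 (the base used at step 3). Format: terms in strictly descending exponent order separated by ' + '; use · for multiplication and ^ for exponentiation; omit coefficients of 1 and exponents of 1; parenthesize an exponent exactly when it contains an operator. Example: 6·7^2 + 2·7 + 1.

7 + 4

base 4: 9 = 2·4 + 1; at 5: 2·5 + 1 = 11; next = 10
base 5: 10 = 2·5; at 6: 2·6 = 12; next = 11
base 6: 11 = 6 + 5; at 7: 7 + 5 = 12; next = 11
base 7: 11 = 7 + 4; at 8: 8 + 4 = 12; next = 11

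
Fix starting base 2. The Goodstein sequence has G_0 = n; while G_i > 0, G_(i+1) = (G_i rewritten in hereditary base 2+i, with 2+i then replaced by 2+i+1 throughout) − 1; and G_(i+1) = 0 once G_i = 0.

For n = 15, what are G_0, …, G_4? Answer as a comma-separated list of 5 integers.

15, 111, 1283, 18752, 326593

i=0: 15 = 2^(2 + 1) + 2^2 + 2 + 1 (b=2); 2→3: 3^(3 + 1) + 3^3 + 3 + 1 = 112; 112−1 = 111
i=1: 111 = 3^(3 + 1) + 3^3 + 3 (b=3); 3→4: 4^(4 + 1) + 4^4 + 4 = 1284; 1284−1 = 1283
i=2: 1283 = 4^(4 + 1) + 4^4 + 3 (b=4); 4→5: 5^(5 + 1) + 5^5 + 3 = 18753; 18753−1 = 18752
i=3: 18752 = 5^(5 + 1) + 5^5 + 2 (b=5); 5→6: 6^(6 + 1) + 6^6 + 2 = 326594; 326594−1 = 326593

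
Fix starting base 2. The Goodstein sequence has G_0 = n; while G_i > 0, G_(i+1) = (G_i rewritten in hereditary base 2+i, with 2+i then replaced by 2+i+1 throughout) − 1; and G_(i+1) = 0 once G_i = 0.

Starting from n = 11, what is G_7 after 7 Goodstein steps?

2749609302

[0] 11 ≡ 2^(2 + 1) + 2 + 1 (base 2). Lift 3: 85. −1: 84.
[1] 84 ≡ 3^(3 + 1) + 3 (base 3). Lift 4: 1028. −1: 1027.
[2] 1027 ≡ 4^(4 + 1) + 3 (base 4). Lift 5: 15628. −1: 15627.
[3] 15627 ≡ 5^(5 + 1) + 2 (base 5). Lift 6: 279938. −1: 279937.
[4] 279937 ≡ 6^(6 + 1) + 1 (base 6). Lift 7: 5764802. −1: 5764801.
[5] 5764801 ≡ 7^(7 + 1) (base 7). Lift 8: 134217728. −1: 134217727.
[6] 134217727 ≡ 7·8^8 + 7·8^7 + 7·8^6 + 7·8^5 + 7·8^4 + 7·8^3 + 7·8^2 + 7·8 + 7 (base 8). Lift 9: 2749609303. −1: 2749609302.
[7] 2749609302 ≡ 7·9^9 + 7·9^7 + 7·9^6 + 7·9^5 + 7·9^4 + 7·9^3 + 7·9^2 + 7·9 + 6 (base 9). Lift 10: 70077777776. −1: 70077777775.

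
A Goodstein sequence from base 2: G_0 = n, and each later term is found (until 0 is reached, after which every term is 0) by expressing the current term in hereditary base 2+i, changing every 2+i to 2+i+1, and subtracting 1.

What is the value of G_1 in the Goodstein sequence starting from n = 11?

[0] 11 ≡ 2^(2 + 1) + 2 + 1 (base 2). Lift 3: 85. −1: 84.
[1] 84 ≡ 3^(3 + 1) + 3 (base 3). Lift 4: 1028. −1: 1027.

84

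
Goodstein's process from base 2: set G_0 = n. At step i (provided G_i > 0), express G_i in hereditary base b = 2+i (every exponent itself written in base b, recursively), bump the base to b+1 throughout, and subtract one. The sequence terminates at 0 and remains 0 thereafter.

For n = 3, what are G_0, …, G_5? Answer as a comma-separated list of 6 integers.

step 0: 3 = 2 + 1; sub 3 for 2: 3 + 1; = 4; G_1 = 4−1 = 3
step 1: 3 = 3; sub 4 for 3: 4; = 4; G_2 = 4−1 = 3
step 2: 3 = 3; sub 5 for 4: 3; = 3; G_3 = 3−1 = 2
step 3: 2 = 2; sub 6 for 5: 2; = 2; G_4 = 2−1 = 1
step 4: 1 = 1; sub 7 for 6: 1; = 1; G_5 = 1−1 = 0

3, 3, 3, 2, 1, 0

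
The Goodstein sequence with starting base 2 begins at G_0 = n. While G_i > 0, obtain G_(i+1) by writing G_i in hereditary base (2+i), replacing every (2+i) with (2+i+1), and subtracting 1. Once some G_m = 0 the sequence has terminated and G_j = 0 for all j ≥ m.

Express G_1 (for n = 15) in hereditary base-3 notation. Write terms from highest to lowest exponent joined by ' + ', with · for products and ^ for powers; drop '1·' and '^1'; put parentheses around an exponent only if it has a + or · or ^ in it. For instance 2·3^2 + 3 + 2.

G_0 = 15. HB_2(15) = 2^(2 + 1) + 2^2 + 2 + 1. Bump = 112. G_1 = 111.
G_1 = 111. HB_3(111) = 3^(3 + 1) + 3^3 + 3. Bump = 1284. G_2 = 1283.

3^(3 + 1) + 3^3 + 3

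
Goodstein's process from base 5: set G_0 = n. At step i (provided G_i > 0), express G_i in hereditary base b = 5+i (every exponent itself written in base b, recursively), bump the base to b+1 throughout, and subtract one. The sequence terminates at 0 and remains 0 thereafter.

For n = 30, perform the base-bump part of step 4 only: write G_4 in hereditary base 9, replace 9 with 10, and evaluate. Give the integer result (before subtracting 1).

G_0 = 30. HB_5(30) = 5^2 + 5. Bump = 42. G_1 = 41.
G_1 = 41. HB_6(41) = 6^2 + 5. Bump = 54. G_2 = 53.
G_2 = 53. HB_7(53) = 7^2 + 4. Bump = 68. G_3 = 67.
G_3 = 67. HB_8(67) = 8^2 + 3. Bump = 84. G_4 = 83.
G_4 = 83. HB_9(83) = 9^2 + 2. Bump = 102. G_5 = 101.

102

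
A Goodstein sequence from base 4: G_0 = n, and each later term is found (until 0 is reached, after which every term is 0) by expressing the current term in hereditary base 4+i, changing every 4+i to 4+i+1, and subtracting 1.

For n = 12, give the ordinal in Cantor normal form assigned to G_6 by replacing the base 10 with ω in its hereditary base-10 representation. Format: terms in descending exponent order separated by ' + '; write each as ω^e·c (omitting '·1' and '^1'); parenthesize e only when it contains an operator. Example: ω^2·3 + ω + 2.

G_0 = 12. HB_4(12) = 3·4. Bump = 15. G_1 = 14.
G_1 = 14. HB_5(14) = 2·5 + 4. Bump = 16. G_2 = 15.
G_2 = 15. HB_6(15) = 2·6 + 3. Bump = 17. G_3 = 16.
G_3 = 16. HB_7(16) = 2·7 + 2. Bump = 18. G_4 = 17.
G_4 = 17. HB_8(17) = 2·8 + 1. Bump = 19. G_5 = 18.
G_5 = 18. HB_9(18) = 2·9. Bump = 20. G_6 = 19.

ω + 9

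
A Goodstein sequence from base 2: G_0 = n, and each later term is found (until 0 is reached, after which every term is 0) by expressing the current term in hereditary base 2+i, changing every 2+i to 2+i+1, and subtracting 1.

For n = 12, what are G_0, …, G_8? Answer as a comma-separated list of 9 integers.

step 0: 12 = 2^(2 + 1) + 2^2; sub 3 for 2: 3^(3 + 1) + 3^3; = 108; G_1 = 108−1 = 107
step 1: 107 = 3^(3 + 1) + 2·3^2 + 2·3 + 2; sub 4 for 3: 4^(4 + 1) + 2·4^2 + 2·4 + 2; = 1066; G_2 = 1066−1 = 1065
step 2: 1065 = 4^(4 + 1) + 2·4^2 + 2·4 + 1; sub 5 for 4: 5^(5 + 1) + 2·5^2 + 2·5 + 1; = 15686; G_3 = 15686−1 = 15685
step 3: 15685 = 5^(5 + 1) + 2·5^2 + 2·5; sub 6 for 5: 6^(6 + 1) + 2·6^2 + 2·6; = 280020; G_4 = 280020−1 = 280019
step 4: 280019 = 6^(6 + 1) + 2·6^2 + 6 + 5; sub 7 for 6: 7^(7 + 1) + 2·7^2 + 7 + 5; = 5764911; G_5 = 5764911−1 = 5764910
step 5: 5764910 = 7^(7 + 1) + 2·7^2 + 7 + 4; sub 8 for 7: 8^(8 + 1) + 2·8^2 + 8 + 4; = 134217868; G_6 = 134217868−1 = 134217867
step 6: 134217867 = 8^(8 + 1) + 2·8^2 + 8 + 3; sub 9 for 8: 9^(9 + 1) + 2·9^2 + 9 + 3; = 3486784575; G_7 = 3486784575−1 = 3486784574
step 7: 3486784574 = 9^(9 + 1) + 2·9^2 + 9 + 2; sub 10 for 9: 10^(10 + 1) + 2·10^2 + 10 + 2; = 100000000212; G_8 = 100000000212−1 = 100000000211

12, 107, 1065, 15685, 280019, 5764910, 134217867, 3486784574, 100000000211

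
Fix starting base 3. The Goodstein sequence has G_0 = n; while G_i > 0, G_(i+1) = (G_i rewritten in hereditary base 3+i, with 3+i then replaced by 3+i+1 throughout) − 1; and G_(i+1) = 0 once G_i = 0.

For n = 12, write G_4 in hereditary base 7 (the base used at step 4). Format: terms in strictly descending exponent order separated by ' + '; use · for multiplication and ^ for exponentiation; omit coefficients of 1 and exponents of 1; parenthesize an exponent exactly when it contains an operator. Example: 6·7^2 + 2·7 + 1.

7^2

12 —HB3→ 3^2 + 3 —bump→ 4^2 + 4 = 20 —(−1)→ 19
19 —HB4→ 4^2 + 3 —bump→ 5^2 + 3 = 28 —(−1)→ 27
27 —HB5→ 5^2 + 2 —bump→ 6^2 + 2 = 38 —(−1)→ 37
37 —HB6→ 6^2 + 1 —bump→ 7^2 + 1 = 50 —(−1)→ 49
49 —HB7→ 7^2 —bump→ 8^2 = 64 —(−1)→ 63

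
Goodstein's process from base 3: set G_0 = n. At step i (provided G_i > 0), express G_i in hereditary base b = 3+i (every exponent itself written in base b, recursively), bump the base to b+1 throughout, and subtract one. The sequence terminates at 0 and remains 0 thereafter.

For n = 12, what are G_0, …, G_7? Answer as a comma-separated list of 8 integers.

G_0 = 12. HB_3(12) = 3^2 + 3. Bump = 20. G_1 = 19.
G_1 = 19. HB_4(19) = 4^2 + 3. Bump = 28. G_2 = 27.
G_2 = 27. HB_5(27) = 5^2 + 2. Bump = 38. G_3 = 37.
G_3 = 37. HB_6(37) = 6^2 + 1. Bump = 50. G_4 = 49.
G_4 = 49. HB_7(49) = 7^2. Bump = 64. G_5 = 63.
G_5 = 63. HB_8(63) = 7·8 + 7. Bump = 70. G_6 = 69.
G_6 = 69. HB_9(69) = 7·9 + 6. Bump = 76. G_7 = 75.

12, 19, 27, 37, 49, 63, 69, 75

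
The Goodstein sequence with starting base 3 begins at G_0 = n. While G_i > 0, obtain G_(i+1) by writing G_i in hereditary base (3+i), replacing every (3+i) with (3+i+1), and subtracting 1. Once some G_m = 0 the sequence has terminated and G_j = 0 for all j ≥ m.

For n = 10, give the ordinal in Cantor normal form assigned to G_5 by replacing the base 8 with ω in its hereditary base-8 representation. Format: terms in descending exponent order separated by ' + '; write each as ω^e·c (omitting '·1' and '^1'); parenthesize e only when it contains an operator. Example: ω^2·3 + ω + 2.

ω·4 + 1

G_0=10  [base 3] 3^2 + 1  →[3↦4]→  4^2 + 1 = 17  −1 ⇒ G_1=16
G_1=16  [base 4] 4^2  →[4↦5]→  5^2 = 25  −1 ⇒ G_2=24
G_2=24  [base 5] 4·5 + 4  →[5↦6]→  4·6 + 4 = 28  −1 ⇒ G_3=27
G_3=27  [base 6] 4·6 + 3  →[6↦7]→  4·7 + 3 = 31  −1 ⇒ G_4=30
G_4=30  [base 7] 4·7 + 2  →[7↦8]→  4·8 + 2 = 34  −1 ⇒ G_5=33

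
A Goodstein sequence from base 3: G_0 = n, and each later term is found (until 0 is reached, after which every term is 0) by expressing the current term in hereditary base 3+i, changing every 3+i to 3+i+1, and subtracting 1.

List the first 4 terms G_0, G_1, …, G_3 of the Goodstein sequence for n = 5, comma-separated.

5, 5, 5, 5

[0] 5 ≡ 3 + 2 (base 3). Lift 4: 6. −1: 5.
[1] 5 ≡ 4 + 1 (base 4). Lift 5: 6. −1: 5.
[2] 5 ≡ 5 (base 5). Lift 6: 6. −1: 5.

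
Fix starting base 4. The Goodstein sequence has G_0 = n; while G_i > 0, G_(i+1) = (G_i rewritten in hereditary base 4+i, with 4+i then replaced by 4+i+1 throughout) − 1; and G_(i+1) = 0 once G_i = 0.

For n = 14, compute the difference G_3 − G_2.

2

(0) 14|_4 = 3·4 + 2 ↦ 3·5 + 2|_5 = 17 ⇒ 16
(1) 16|_5 = 3·5 + 1 ↦ 3·6 + 1|_6 = 19 ⇒ 18
(2) 18|_6 = 3·6 ↦ 3·7|_7 = 21 ⇒ 20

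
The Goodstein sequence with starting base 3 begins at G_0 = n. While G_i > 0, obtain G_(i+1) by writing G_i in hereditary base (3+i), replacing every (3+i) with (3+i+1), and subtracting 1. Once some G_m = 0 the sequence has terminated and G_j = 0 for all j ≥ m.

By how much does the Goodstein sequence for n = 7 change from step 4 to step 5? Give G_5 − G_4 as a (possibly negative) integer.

0

7 —HB3→ 2·3 + 1 —bump→ 2·4 + 1 = 9 —(−1)→ 8
8 —HB4→ 2·4 —bump→ 2·5 = 10 —(−1)→ 9
9 —HB5→ 5 + 4 —bump→ 6 + 4 = 10 —(−1)→ 9
9 —HB6→ 6 + 3 —bump→ 7 + 3 = 10 —(−1)→ 9
9 —HB7→ 7 + 2 —bump→ 8 + 2 = 10 —(−1)→ 9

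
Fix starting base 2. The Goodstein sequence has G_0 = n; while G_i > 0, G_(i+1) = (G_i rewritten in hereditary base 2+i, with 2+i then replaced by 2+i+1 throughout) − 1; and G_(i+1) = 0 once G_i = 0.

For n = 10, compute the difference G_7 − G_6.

10 —HB2→ 2^(2 + 1) + 2 —bump→ 3^(3 + 1) + 3 = 84 —(−1)→ 83
83 —HB3→ 3^(3 + 1) + 2 —bump→ 4^(4 + 1) + 2 = 1026 —(−1)→ 1025
1025 —HB4→ 4^(4 + 1) + 1 —bump→ 5^(5 + 1) + 1 = 15626 —(−1)→ 15625
15625 —HB5→ 5^(5 + 1) —bump→ 6^(6 + 1) = 279936 —(−1)→ 279935
279935 —HB6→ 5·6^6 + 5·6^5 + 5·6^4 + 5·6^3 + 5·6^2 + 5·6 + 5 —bump→ 5·7^7 + 5·7^5 + 5·7^4 + 5·7^3 + 5·7^2 + 5·7 + 5 = 4215755 —(−1)→ 4215754
4215754 —HB7→ 5·7^7 + 5·7^5 + 5·7^4 + 5·7^3 + 5·7^2 + 5·7 + 4 —bump→ 5·8^8 + 5·8^5 + 5·8^4 + 5·8^3 + 5·8^2 + 5·8 + 4 = 84073324 —(−1)→ 84073323
84073323 —HB8→ 5·8^8 + 5·8^5 + 5·8^4 + 5·8^3 + 5·8^2 + 5·8 + 3 —bump→ 5·9^9 + 5·9^5 + 5·9^4 + 5·9^3 + 5·9^2 + 5·9 + 3 = 1937434593 —(−1)→ 1937434592

1853361269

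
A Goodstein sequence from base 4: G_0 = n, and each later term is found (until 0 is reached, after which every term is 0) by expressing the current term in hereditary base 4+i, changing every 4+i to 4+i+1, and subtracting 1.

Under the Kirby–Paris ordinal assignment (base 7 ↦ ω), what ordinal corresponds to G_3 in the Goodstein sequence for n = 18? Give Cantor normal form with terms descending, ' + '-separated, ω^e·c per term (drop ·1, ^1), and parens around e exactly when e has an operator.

18 —HB4→ 4^2 + 2 —bump→ 5^2 + 2 = 27 —(−1)→ 26
26 —HB5→ 5^2 + 1 —bump→ 6^2 + 1 = 37 —(−1)→ 36
36 —HB6→ 6^2 —bump→ 7^2 = 49 —(−1)→ 48
48 —HB7→ 6·7 + 6 —bump→ 6·8 + 6 = 54 —(−1)→ 53

ω·6 + 6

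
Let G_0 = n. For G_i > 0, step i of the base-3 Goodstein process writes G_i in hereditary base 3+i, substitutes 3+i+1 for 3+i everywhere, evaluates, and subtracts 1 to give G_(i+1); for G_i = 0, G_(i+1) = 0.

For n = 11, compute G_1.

(0) 11|_3 = 3^2 + 2 ↦ 4^2 + 2|_4 = 18 ⇒ 17
(1) 17|_4 = 4^2 + 1 ↦ 5^2 + 1|_5 = 26 ⇒ 25

17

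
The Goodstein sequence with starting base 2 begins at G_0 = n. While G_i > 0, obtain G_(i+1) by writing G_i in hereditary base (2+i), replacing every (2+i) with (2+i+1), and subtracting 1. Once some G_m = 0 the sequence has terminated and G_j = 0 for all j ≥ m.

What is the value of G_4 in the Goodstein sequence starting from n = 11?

279937

i=0: 11 = 2^(2 + 1) + 2 + 1 (b=2); 2→3: 3^(3 + 1) + 3 + 1 = 85; 85−1 = 84
i=1: 84 = 3^(3 + 1) + 3 (b=3); 3→4: 4^(4 + 1) + 4 = 1028; 1028−1 = 1027
i=2: 1027 = 4^(4 + 1) + 3 (b=4); 4→5: 5^(5 + 1) + 3 = 15628; 15628−1 = 15627
i=3: 15627 = 5^(5 + 1) + 2 (b=5); 5→6: 6^(6 + 1) + 2 = 279938; 279938−1 = 279937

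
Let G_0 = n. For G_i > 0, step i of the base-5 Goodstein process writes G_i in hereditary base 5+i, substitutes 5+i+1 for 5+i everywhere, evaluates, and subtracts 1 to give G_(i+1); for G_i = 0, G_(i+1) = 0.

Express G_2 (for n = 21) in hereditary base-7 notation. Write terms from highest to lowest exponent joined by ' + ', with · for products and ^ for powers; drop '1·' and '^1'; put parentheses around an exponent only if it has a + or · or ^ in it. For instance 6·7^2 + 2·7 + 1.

i=0: 21 = 4·5 + 1 (b=5); 5→6: 4·6 + 1 = 25; 25−1 = 24
i=1: 24 = 4·6 (b=6); 6→7: 4·7 = 28; 28−1 = 27
i=2: 27 = 3·7 + 6 (b=7); 7→8: 3·8 + 6 = 30; 30−1 = 29

3·7 + 6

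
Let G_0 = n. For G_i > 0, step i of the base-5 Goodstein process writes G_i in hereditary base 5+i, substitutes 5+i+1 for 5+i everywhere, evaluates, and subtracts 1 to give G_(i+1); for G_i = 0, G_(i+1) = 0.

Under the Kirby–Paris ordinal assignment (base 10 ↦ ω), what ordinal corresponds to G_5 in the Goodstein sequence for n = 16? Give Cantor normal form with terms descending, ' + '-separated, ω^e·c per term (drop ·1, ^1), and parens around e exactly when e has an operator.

ω·2 + 3

i=0: 16 = 3·5 + 1 (b=5); 5→6: 3·6 + 1 = 19; 19−1 = 18
i=1: 18 = 3·6 (b=6); 6→7: 3·7 = 21; 21−1 = 20
i=2: 20 = 2·7 + 6 (b=7); 7→8: 2·8 + 6 = 22; 22−1 = 21
i=3: 21 = 2·8 + 5 (b=8); 8→9: 2·9 + 5 = 23; 23−1 = 22
i=4: 22 = 2·9 + 4 (b=9); 9→10: 2·10 + 4 = 24; 24−1 = 23
i=5: 23 = 2·10 + 3 (b=10); 10→11: 2·11 + 3 = 25; 25−1 = 24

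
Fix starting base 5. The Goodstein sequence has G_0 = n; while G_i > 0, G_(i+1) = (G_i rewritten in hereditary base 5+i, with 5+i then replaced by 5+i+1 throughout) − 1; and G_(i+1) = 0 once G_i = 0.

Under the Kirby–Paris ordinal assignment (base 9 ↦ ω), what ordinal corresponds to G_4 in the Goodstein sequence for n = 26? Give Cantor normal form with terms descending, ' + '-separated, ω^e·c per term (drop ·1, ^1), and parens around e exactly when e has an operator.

ω·6 + 4

G_0=26  [base 5] 5^2 + 1  →[5↦6]→  6^2 + 1 = 37  −1 ⇒ G_1=36
G_1=36  [base 6] 6^2  →[6↦7]→  7^2 = 49  −1 ⇒ G_2=48
G_2=48  [base 7] 6·7 + 6  →[7↦8]→  6·8 + 6 = 54  −1 ⇒ G_3=53
G_3=53  [base 8] 6·8 + 5  →[8↦9]→  6·9 + 5 = 59  −1 ⇒ G_4=58
G_4=58  [base 9] 6·9 + 4  →[9↦10]→  6·10 + 4 = 64  −1 ⇒ G_5=63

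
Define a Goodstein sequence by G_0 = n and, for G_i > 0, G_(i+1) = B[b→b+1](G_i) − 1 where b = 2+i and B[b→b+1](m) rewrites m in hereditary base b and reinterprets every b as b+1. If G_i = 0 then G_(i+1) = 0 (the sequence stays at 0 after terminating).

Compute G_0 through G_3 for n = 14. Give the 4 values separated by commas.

14, 110, 1281, 18750

[0] 14 ≡ 2^(2 + 1) + 2^2 + 2 (base 2). Lift 3: 111. −1: 110.
[1] 110 ≡ 3^(3 + 1) + 3^3 + 2 (base 3). Lift 4: 1282. −1: 1281.
[2] 1281 ≡ 4^(4 + 1) + 4^4 + 1 (base 4). Lift 5: 18751. −1: 18750.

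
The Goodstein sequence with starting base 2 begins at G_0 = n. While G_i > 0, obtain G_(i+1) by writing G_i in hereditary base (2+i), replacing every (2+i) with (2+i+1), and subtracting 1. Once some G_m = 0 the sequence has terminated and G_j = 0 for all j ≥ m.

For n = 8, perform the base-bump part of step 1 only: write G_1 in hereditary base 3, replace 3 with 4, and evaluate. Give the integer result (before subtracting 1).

554

8 —HB2→ 2^(2 + 1) —bump→ 3^(3 + 1) = 81 —(−1)→ 80
80 —HB3→ 2·3^3 + 2·3^2 + 2·3 + 2 —bump→ 2·4^4 + 2·4^2 + 2·4 + 2 = 554 —(−1)→ 553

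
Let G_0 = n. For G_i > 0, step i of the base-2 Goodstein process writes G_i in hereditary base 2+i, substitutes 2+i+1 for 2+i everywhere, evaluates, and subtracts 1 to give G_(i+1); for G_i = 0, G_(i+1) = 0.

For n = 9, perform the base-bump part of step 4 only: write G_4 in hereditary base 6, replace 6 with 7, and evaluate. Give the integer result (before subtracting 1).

2471827

9 —HB2→ 2^(2 + 1) + 1 —bump→ 3^(3 + 1) + 1 = 82 —(−1)→ 81
81 —HB3→ 3^(3 + 1) —bump→ 4^(4 + 1) = 1024 —(−1)→ 1023
1023 —HB4→ 3·4^4 + 3·4^3 + 3·4^2 + 3·4 + 3 —bump→ 3·5^5 + 3·5^3 + 3·5^2 + 3·5 + 3 = 9843 —(−1)→ 9842
9842 —HB5→ 3·5^5 + 3·5^3 + 3·5^2 + 3·5 + 2 —bump→ 3·6^6 + 3·6^3 + 3·6^2 + 3·6 + 2 = 140744 —(−1)→ 140743
140743 —HB6→ 3·6^6 + 3·6^3 + 3·6^2 + 3·6 + 1 —bump→ 3·7^7 + 3·7^3 + 3·7^2 + 3·7 + 1 = 2471827 —(−1)→ 2471826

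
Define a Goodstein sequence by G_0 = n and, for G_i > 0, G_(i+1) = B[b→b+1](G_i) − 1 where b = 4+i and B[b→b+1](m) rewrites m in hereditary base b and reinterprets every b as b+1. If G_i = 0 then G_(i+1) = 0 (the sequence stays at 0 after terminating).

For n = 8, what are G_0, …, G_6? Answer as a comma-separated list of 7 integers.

8, 9, 9, 9, 9, 9, 9

G_0=8  [base 4] 2·4  →[4↦5]→  2·5 = 10  −1 ⇒ G_1=9
G_1=9  [base 5] 5 + 4  →[5↦6]→  6 + 4 = 10  −1 ⇒ G_2=9
G_2=9  [base 6] 6 + 3  →[6↦7]→  7 + 3 = 10  −1 ⇒ G_3=9
G_3=9  [base 7] 7 + 2  →[7↦8]→  8 + 2 = 10  −1 ⇒ G_4=9
G_4=9  [base 8] 8 + 1  →[8↦9]→  9 + 1 = 10  −1 ⇒ G_5=9
G_5=9  [base 9] 9  →[9↦10]→  10 = 10  −1 ⇒ G_6=9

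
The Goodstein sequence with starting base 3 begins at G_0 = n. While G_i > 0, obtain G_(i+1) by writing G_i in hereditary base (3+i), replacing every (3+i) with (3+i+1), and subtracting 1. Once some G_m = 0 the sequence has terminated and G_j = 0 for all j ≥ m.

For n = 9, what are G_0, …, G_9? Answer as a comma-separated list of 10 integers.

step 0: 9 = 3^2; sub 4 for 3: 4^2; = 16; G_1 = 16−1 = 15
step 1: 15 = 3·4 + 3; sub 5 for 4: 3·5 + 3; = 18; G_2 = 18−1 = 17
step 2: 17 = 3·5 + 2; sub 6 for 5: 3·6 + 2; = 20; G_3 = 20−1 = 19
step 3: 19 = 3·6 + 1; sub 7 for 6: 3·7 + 1; = 22; G_4 = 22−1 = 21
step 4: 21 = 3·7; sub 8 for 7: 3·8; = 24; G_5 = 24−1 = 23
step 5: 23 = 2·8 + 7; sub 9 for 8: 2·9 + 7; = 25; G_6 = 25−1 = 24
step 6: 24 = 2·9 + 6; sub 10 for 9: 2·10 + 6; = 26; G_7 = 26−1 = 25
step 7: 25 = 2·10 + 5; sub 11 for 10: 2·11 + 5; = 27; G_8 = 27−1 = 26
step 8: 26 = 2·11 + 4; sub 12 for 11: 2·12 + 4; = 28; G_9 = 28−1 = 27

9, 15, 17, 19, 21, 23, 24, 25, 26, 27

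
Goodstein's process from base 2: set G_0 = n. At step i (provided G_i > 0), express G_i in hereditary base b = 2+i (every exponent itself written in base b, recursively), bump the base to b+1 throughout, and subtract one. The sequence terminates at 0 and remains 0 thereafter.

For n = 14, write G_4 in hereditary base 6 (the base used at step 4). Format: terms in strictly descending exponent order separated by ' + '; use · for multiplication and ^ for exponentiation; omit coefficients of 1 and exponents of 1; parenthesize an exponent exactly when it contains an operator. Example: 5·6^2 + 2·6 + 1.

G_0 = 14. HB_2(14) = 2^(2 + 1) + 2^2 + 2. Bump = 111. G_1 = 110.
G_1 = 110. HB_3(110) = 3^(3 + 1) + 3^3 + 2. Bump = 1282. G_2 = 1281.
G_2 = 1281. HB_4(1281) = 4^(4 + 1) + 4^4 + 1. Bump = 18751. G_3 = 18750.
G_3 = 18750. HB_5(18750) = 5^(5 + 1) + 5^5. Bump = 326592. G_4 = 326591.

6^(6 + 1) + 5·6^5 + 5·6^4 + 5·6^3 + 5·6^2 + 5·6 + 5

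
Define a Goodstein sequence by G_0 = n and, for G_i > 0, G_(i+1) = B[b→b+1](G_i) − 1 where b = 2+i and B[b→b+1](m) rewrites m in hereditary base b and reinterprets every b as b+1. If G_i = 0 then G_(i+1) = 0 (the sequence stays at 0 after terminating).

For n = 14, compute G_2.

base 2: 14 = 2^(2 + 1) + 2^2 + 2; at 3: 3^(3 + 1) + 3^3 + 3 = 111; next = 110
base 3: 110 = 3^(3 + 1) + 3^3 + 2; at 4: 4^(4 + 1) + 4^4 + 2 = 1282; next = 1281
base 4: 1281 = 4^(4 + 1) + 4^4 + 1; at 5: 5^(5 + 1) + 5^5 + 1 = 18751; next = 18750

1281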